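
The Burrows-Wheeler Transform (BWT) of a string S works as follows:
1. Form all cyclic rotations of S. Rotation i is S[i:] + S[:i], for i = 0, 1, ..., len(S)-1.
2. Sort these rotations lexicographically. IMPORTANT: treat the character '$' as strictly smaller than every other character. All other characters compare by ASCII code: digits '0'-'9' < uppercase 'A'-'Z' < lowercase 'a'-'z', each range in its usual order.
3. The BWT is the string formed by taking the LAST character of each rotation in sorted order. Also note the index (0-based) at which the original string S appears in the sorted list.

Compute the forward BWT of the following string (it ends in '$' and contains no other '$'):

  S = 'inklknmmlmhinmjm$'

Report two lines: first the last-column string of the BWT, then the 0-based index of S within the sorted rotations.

Answer: mm$hmnlkmjlnmniik
2

Derivation:
All 17 rotations (rotation i = S[i:]+S[:i]):
  rot[0] = inklknmmlmhinmjm$
  rot[1] = nklknmmlmhinmjm$i
  rot[2] = klknmmlmhinmjm$in
  rot[3] = lknmmlmhinmjm$ink
  rot[4] = knmmlmhinmjm$inkl
  rot[5] = nmmlmhinmjm$inklk
  rot[6] = mmlmhinmjm$inklkn
  rot[7] = mlmhinmjm$inklknm
  rot[8] = lmhinmjm$inklknmm
  rot[9] = mhinmjm$inklknmml
  rot[10] = hinmjm$inklknmmlm
  rot[11] = inmjm$inklknmmlmh
  rot[12] = nmjm$inklknmmlmhi
  rot[13] = mjm$inklknmmlmhin
  rot[14] = jm$inklknmmlmhinm
  rot[15] = m$inklknmmlmhinmj
  rot[16] = $inklknmmlmhinmjm
Sorted (with $ < everything):
  sorted[0] = $inklknmmlmhinmjm  (last char: 'm')
  sorted[1] = hinmjm$inklknmmlm  (last char: 'm')
  sorted[2] = inklknmmlmhinmjm$  (last char: '$')
  sorted[3] = inmjm$inklknmmlmh  (last char: 'h')
  sorted[4] = jm$inklknmmlmhinm  (last char: 'm')
  sorted[5] = klknmmlmhinmjm$in  (last char: 'n')
  sorted[6] = knmmlmhinmjm$inkl  (last char: 'l')
  sorted[7] = lknmmlmhinmjm$ink  (last char: 'k')
  sorted[8] = lmhinmjm$inklknmm  (last char: 'm')
  sorted[9] = m$inklknmmlmhinmj  (last char: 'j')
  sorted[10] = mhinmjm$inklknmml  (last char: 'l')
  sorted[11] = mjm$inklknmmlmhin  (last char: 'n')
  sorted[12] = mlmhinmjm$inklknm  (last char: 'm')
  sorted[13] = mmlmhinmjm$inklkn  (last char: 'n')
  sorted[14] = nklknmmlmhinmjm$i  (last char: 'i')
  sorted[15] = nmjm$inklknmmlmhi  (last char: 'i')
  sorted[16] = nmmlmhinmjm$inklk  (last char: 'k')
Last column: mm$hmnlkmjlnmniik
Original string S is at sorted index 2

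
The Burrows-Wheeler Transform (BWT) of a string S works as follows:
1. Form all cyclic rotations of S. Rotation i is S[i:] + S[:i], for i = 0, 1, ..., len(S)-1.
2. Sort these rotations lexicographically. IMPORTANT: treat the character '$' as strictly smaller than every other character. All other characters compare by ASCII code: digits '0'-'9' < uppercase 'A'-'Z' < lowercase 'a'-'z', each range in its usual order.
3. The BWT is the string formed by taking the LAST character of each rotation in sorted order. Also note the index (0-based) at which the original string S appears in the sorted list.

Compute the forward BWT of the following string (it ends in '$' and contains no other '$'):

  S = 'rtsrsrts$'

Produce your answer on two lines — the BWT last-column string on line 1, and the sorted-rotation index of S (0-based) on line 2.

All 9 rotations (rotation i = S[i:]+S[:i]):
  rot[0] = rtsrsrts$
  rot[1] = tsrsrts$r
  rot[2] = srsrts$rt
  rot[3] = rsrts$rts
  rot[4] = srts$rtsr
  rot[5] = rts$rtsrs
  rot[6] = ts$rtsrsr
  rot[7] = s$rtsrsrt
  rot[8] = $rtsrsrts
Sorted (with $ < everything):
  sorted[0] = $rtsrsrts  (last char: 's')
  sorted[1] = rsrts$rts  (last char: 's')
  sorted[2] = rts$rtsrs  (last char: 's')
  sorted[3] = rtsrsrts$  (last char: '$')
  sorted[4] = s$rtsrsrt  (last char: 't')
  sorted[5] = srsrts$rt  (last char: 't')
  sorted[6] = srts$rtsr  (last char: 'r')
  sorted[7] = ts$rtsrsr  (last char: 'r')
  sorted[8] = tsrsrts$r  (last char: 'r')
Last column: sss$ttrrr
Original string S is at sorted index 3

Answer: sss$ttrrr
3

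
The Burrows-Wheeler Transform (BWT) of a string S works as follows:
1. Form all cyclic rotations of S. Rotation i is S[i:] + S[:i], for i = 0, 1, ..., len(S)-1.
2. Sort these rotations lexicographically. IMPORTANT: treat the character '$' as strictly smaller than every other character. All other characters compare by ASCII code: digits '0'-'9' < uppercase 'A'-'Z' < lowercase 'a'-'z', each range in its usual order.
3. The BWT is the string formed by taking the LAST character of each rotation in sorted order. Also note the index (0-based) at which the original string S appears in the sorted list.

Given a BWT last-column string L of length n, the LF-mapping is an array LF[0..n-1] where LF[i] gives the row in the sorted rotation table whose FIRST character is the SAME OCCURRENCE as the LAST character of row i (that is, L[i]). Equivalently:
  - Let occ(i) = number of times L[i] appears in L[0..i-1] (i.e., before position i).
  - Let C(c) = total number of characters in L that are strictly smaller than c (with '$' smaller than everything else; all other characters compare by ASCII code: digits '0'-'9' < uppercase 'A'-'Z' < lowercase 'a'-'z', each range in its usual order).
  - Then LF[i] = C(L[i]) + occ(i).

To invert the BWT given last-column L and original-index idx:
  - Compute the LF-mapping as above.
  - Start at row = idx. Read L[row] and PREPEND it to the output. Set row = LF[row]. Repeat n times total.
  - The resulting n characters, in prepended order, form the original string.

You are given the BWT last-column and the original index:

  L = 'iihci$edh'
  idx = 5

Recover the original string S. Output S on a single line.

Answer: hihdicei$

Derivation:
LF mapping: 6 7 4 1 8 0 3 2 5
Walk LF starting at row 5, prepending L[row]:
  step 1: row=5, L[5]='$', prepend. Next row=LF[5]=0
  step 2: row=0, L[0]='i', prepend. Next row=LF[0]=6
  step 3: row=6, L[6]='e', prepend. Next row=LF[6]=3
  step 4: row=3, L[3]='c', prepend. Next row=LF[3]=1
  step 5: row=1, L[1]='i', prepend. Next row=LF[1]=7
  step 6: row=7, L[7]='d', prepend. Next row=LF[7]=2
  step 7: row=2, L[2]='h', prepend. Next row=LF[2]=4
  step 8: row=4, L[4]='i', prepend. Next row=LF[4]=8
  step 9: row=8, L[8]='h', prepend. Next row=LF[8]=5
Reversed output: hihdicei$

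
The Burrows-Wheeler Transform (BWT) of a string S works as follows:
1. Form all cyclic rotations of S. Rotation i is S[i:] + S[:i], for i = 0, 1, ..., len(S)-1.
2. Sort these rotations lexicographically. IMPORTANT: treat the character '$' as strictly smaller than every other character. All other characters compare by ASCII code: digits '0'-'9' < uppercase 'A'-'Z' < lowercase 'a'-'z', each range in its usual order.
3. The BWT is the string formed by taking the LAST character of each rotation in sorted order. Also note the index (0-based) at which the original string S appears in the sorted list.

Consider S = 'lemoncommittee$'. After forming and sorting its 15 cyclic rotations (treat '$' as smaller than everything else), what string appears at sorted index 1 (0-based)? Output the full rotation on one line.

All 15 rotations (rotation i = S[i:]+S[:i]):
  rot[0] = lemoncommittee$
  rot[1] = emoncommittee$l
  rot[2] = moncommittee$le
  rot[3] = oncommittee$lem
  rot[4] = ncommittee$lemo
  rot[5] = committee$lemon
  rot[6] = ommittee$lemonc
  rot[7] = mmittee$lemonco
  rot[8] = mittee$lemoncom
  rot[9] = ittee$lemoncomm
  rot[10] = ttee$lemoncommi
  rot[11] = tee$lemoncommit
  rot[12] = ee$lemoncommitt
  rot[13] = e$lemoncommitte
  rot[14] = $lemoncommittee
Sorted (with $ < everything):
  sorted[0] = $lemoncommittee
  sorted[1] = committee$lemon
  sorted[2] = e$lemoncommitte
  sorted[3] = ee$lemoncommitt
  sorted[4] = emoncommittee$l
  sorted[5] = ittee$lemoncomm
  sorted[6] = lemoncommittee$
  sorted[7] = mittee$lemoncom
  sorted[8] = mmittee$lemonco
  sorted[9] = moncommittee$le
  sorted[10] = ncommittee$lemo
  sorted[11] = ommittee$lemonc
  sorted[12] = oncommittee$lem
  sorted[13] = tee$lemoncommit
  sorted[14] = ttee$lemoncommi
sorted[1] = committee$lemon

Answer: committee$lemon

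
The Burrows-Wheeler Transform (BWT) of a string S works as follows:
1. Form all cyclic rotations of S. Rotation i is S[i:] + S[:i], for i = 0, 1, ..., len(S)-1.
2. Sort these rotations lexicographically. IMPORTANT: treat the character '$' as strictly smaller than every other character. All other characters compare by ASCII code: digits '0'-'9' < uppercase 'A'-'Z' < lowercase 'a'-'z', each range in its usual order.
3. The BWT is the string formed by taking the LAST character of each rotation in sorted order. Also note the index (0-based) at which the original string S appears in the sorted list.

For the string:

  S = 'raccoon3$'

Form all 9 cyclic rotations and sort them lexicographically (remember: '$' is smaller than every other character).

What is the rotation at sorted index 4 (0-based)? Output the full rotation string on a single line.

Answer: coon3$rac

Derivation:
All 9 rotations (rotation i = S[i:]+S[:i]):
  rot[0] = raccoon3$
  rot[1] = accoon3$r
  rot[2] = ccoon3$ra
  rot[3] = coon3$rac
  rot[4] = oon3$racc
  rot[5] = on3$racco
  rot[6] = n3$raccoo
  rot[7] = 3$raccoon
  rot[8] = $raccoon3
Sorted (with $ < everything):
  sorted[0] = $raccoon3
  sorted[1] = 3$raccoon
  sorted[2] = accoon3$r
  sorted[3] = ccoon3$ra
  sorted[4] = coon3$rac
  sorted[5] = n3$raccoo
  sorted[6] = on3$racco
  sorted[7] = oon3$racc
  sorted[8] = raccoon3$
sorted[4] = coon3$rac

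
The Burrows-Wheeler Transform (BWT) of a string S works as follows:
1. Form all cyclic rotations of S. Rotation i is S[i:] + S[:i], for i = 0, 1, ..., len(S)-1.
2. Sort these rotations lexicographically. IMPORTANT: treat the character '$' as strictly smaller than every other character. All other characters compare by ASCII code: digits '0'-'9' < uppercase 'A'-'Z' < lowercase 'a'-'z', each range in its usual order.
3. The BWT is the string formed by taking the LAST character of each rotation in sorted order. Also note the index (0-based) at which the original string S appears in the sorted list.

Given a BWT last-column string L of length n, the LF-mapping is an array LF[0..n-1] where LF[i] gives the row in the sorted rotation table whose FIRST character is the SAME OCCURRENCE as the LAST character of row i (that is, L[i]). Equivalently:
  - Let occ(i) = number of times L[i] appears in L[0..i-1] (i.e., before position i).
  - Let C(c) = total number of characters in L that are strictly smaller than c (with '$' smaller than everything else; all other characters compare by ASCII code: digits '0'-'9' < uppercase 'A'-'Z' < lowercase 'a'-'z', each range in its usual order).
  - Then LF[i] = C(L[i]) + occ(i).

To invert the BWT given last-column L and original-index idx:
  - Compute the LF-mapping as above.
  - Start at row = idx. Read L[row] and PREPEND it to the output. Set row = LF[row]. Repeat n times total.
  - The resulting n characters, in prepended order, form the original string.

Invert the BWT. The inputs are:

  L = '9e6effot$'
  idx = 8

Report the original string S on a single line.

Answer: toffee69$

Derivation:
LF mapping: 2 3 1 4 5 6 7 8 0
Walk LF starting at row 8, prepending L[row]:
  step 1: row=8, L[8]='$', prepend. Next row=LF[8]=0
  step 2: row=0, L[0]='9', prepend. Next row=LF[0]=2
  step 3: row=2, L[2]='6', prepend. Next row=LF[2]=1
  step 4: row=1, L[1]='e', prepend. Next row=LF[1]=3
  step 5: row=3, L[3]='e', prepend. Next row=LF[3]=4
  step 6: row=4, L[4]='f', prepend. Next row=LF[4]=5
  step 7: row=5, L[5]='f', prepend. Next row=LF[5]=6
  step 8: row=6, L[6]='o', prepend. Next row=LF[6]=7
  step 9: row=7, L[7]='t', prepend. Next row=LF[7]=8
Reversed output: toffee69$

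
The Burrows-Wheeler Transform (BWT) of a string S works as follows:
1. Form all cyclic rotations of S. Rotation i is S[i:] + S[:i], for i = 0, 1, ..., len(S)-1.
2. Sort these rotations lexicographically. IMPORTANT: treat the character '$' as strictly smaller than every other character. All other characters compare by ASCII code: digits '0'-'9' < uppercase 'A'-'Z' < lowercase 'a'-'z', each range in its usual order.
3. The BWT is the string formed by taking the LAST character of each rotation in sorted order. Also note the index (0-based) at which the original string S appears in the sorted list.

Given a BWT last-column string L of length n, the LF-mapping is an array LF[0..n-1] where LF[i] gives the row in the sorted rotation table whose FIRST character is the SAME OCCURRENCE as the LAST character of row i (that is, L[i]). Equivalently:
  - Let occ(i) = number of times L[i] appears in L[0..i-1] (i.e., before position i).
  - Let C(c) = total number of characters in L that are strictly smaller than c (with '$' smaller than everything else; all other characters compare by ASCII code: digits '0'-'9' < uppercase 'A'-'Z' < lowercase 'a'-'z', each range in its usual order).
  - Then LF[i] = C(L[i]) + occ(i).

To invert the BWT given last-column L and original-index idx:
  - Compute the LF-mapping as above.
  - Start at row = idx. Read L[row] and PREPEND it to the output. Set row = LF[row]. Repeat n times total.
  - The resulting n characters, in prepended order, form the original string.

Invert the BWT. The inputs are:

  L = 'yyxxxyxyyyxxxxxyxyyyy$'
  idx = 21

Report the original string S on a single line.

LF mapping: 11 12 1 2 3 13 4 14 15 16 5 6 7 8 9 17 10 18 19 20 21 0
Walk LF starting at row 21, prepending L[row]:
  step 1: row=21, L[21]='$', prepend. Next row=LF[21]=0
  step 2: row=0, L[0]='y', prepend. Next row=LF[0]=11
  step 3: row=11, L[11]='x', prepend. Next row=LF[11]=6
  step 4: row=6, L[6]='x', prepend. Next row=LF[6]=4
  step 5: row=4, L[4]='x', prepend. Next row=LF[4]=3
  step 6: row=3, L[3]='x', prepend. Next row=LF[3]=2
  step 7: row=2, L[2]='x', prepend. Next row=LF[2]=1
  step 8: row=1, L[1]='y', prepend. Next row=LF[1]=12
  step 9: row=12, L[12]='x', prepend. Next row=LF[12]=7
  step 10: row=7, L[7]='y', prepend. Next row=LF[7]=14
  step 11: row=14, L[14]='x', prepend. Next row=LF[14]=9
  step 12: row=9, L[9]='y', prepend. Next row=LF[9]=16
  step 13: row=16, L[16]='x', prepend. Next row=LF[16]=10
  step 14: row=10, L[10]='x', prepend. Next row=LF[10]=5
  step 15: row=5, L[5]='y', prepend. Next row=LF[5]=13
  step 16: row=13, L[13]='x', prepend. Next row=LF[13]=8
  step 17: row=8, L[8]='y', prepend. Next row=LF[8]=15
  step 18: row=15, L[15]='y', prepend. Next row=LF[15]=17
  step 19: row=17, L[17]='y', prepend. Next row=LF[17]=18
  step 20: row=18, L[18]='y', prepend. Next row=LF[18]=19
  step 21: row=19, L[19]='y', prepend. Next row=LF[19]=20
  step 22: row=20, L[20]='y', prepend. Next row=LF[20]=21
Reversed output: yyyyyyxyxxyxyxyxxxxxy$

Answer: yyyyyyxyxxyxyxyxxxxxy$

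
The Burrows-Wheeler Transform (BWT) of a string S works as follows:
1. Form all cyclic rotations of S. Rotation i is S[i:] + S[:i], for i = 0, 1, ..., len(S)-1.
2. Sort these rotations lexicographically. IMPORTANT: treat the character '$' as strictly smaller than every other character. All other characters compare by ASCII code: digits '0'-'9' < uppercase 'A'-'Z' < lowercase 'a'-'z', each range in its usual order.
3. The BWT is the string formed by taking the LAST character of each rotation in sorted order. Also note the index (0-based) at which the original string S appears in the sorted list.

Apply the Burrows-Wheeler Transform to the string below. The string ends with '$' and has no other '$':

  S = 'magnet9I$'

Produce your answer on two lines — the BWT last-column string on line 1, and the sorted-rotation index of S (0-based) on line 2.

Answer: It9mna$ge
6

Derivation:
All 9 rotations (rotation i = S[i:]+S[:i]):
  rot[0] = magnet9I$
  rot[1] = agnet9I$m
  rot[2] = gnet9I$ma
  rot[3] = net9I$mag
  rot[4] = et9I$magn
  rot[5] = t9I$magne
  rot[6] = 9I$magnet
  rot[7] = I$magnet9
  rot[8] = $magnet9I
Sorted (with $ < everything):
  sorted[0] = $magnet9I  (last char: 'I')
  sorted[1] = 9I$magnet  (last char: 't')
  sorted[2] = I$magnet9  (last char: '9')
  sorted[3] = agnet9I$m  (last char: 'm')
  sorted[4] = et9I$magn  (last char: 'n')
  sorted[5] = gnet9I$ma  (last char: 'a')
  sorted[6] = magnet9I$  (last char: '$')
  sorted[7] = net9I$mag  (last char: 'g')
  sorted[8] = t9I$magne  (last char: 'e')
Last column: It9mna$ge
Original string S is at sorted index 6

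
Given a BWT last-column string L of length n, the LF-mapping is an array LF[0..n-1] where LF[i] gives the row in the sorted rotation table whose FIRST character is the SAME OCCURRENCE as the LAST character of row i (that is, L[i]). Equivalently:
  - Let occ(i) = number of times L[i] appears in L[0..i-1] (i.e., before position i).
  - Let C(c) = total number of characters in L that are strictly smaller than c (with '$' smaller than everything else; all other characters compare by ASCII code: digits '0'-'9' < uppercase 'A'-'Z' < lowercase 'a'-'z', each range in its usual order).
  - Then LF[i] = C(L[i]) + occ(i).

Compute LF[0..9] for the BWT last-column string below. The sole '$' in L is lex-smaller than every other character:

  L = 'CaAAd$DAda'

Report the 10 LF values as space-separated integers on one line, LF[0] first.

Answer: 4 6 1 2 8 0 5 3 9 7

Derivation:
Char counts: '$':1, 'A':3, 'C':1, 'D':1, 'a':2, 'd':2
C (first-col start): C('$')=0, C('A')=1, C('C')=4, C('D')=5, C('a')=6, C('d')=8
L[0]='C': occ=0, LF[0]=C('C')+0=4+0=4
L[1]='a': occ=0, LF[1]=C('a')+0=6+0=6
L[2]='A': occ=0, LF[2]=C('A')+0=1+0=1
L[3]='A': occ=1, LF[3]=C('A')+1=1+1=2
L[4]='d': occ=0, LF[4]=C('d')+0=8+0=8
L[5]='$': occ=0, LF[5]=C('$')+0=0+0=0
L[6]='D': occ=0, LF[6]=C('D')+0=5+0=5
L[7]='A': occ=2, LF[7]=C('A')+2=1+2=3
L[8]='d': occ=1, LF[8]=C('d')+1=8+1=9
L[9]='a': occ=1, LF[9]=C('a')+1=6+1=7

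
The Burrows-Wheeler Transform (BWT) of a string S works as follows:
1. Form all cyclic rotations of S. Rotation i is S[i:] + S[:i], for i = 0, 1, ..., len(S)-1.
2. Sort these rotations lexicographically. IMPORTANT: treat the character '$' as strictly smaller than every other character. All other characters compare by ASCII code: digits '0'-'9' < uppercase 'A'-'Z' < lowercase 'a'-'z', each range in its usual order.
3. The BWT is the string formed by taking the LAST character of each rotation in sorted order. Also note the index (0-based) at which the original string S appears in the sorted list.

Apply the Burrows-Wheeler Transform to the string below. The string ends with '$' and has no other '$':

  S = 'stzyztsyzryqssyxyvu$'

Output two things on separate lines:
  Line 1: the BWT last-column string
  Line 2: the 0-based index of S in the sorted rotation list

All 20 rotations (rotation i = S[i:]+S[:i]):
  rot[0] = stzyztsyzryqssyxyvu$
  rot[1] = tzyztsyzryqssyxyvu$s
  rot[2] = zyztsyzryqssyxyvu$st
  rot[3] = yztsyzryqssyxyvu$stz
  rot[4] = ztsyzryqssyxyvu$stzy
  rot[5] = tsyzryqssyxyvu$stzyz
  rot[6] = syzryqssyxyvu$stzyzt
  rot[7] = yzryqssyxyvu$stzyzts
  rot[8] = zryqssyxyvu$stzyztsy
  rot[9] = ryqssyxyvu$stzyztsyz
  rot[10] = yqssyxyvu$stzyztsyzr
  rot[11] = qssyxyvu$stzyztsyzry
  rot[12] = ssyxyvu$stzyztsyzryq
  rot[13] = syxyvu$stzyztsyzryqs
  rot[14] = yxyvu$stzyztsyzryqss
  rot[15] = xyvu$stzyztsyzryqssy
  rot[16] = yvu$stzyztsyzryqssyx
  rot[17] = vu$stzyztsyzryqssyxy
  rot[18] = u$stzyztsyzryqssyxyv
  rot[19] = $stzyztsyzryqssyxyvu
Sorted (with $ < everything):
  sorted[0] = $stzyztsyzryqssyxyvu  (last char: 'u')
  sorted[1] = qssyxyvu$stzyztsyzry  (last char: 'y')
  sorted[2] = ryqssyxyvu$stzyztsyz  (last char: 'z')
  sorted[3] = ssyxyvu$stzyztsyzryq  (last char: 'q')
  sorted[4] = stzyztsyzryqssyxyvu$  (last char: '$')
  sorted[5] = syxyvu$stzyztsyzryqs  (last char: 's')
  sorted[6] = syzryqssyxyvu$stzyzt  (last char: 't')
  sorted[7] = tsyzryqssyxyvu$stzyz  (last char: 'z')
  sorted[8] = tzyztsyzryqssyxyvu$s  (last char: 's')
  sorted[9] = u$stzyztsyzryqssyxyv  (last char: 'v')
  sorted[10] = vu$stzyztsyzryqssyxy  (last char: 'y')
  sorted[11] = xyvu$stzyztsyzryqssy  (last char: 'y')
  sorted[12] = yqssyxyvu$stzyztsyzr  (last char: 'r')
  sorted[13] = yvu$stzyztsyzryqssyx  (last char: 'x')
  sorted[14] = yxyvu$stzyztsyzryqss  (last char: 's')
  sorted[15] = yzryqssyxyvu$stzyzts  (last char: 's')
  sorted[16] = yztsyzryqssyxyvu$stz  (last char: 'z')
  sorted[17] = zryqssyxyvu$stzyztsy  (last char: 'y')
  sorted[18] = ztsyzryqssyxyvu$stzy  (last char: 'y')
  sorted[19] = zyztsyzryqssyxyvu$st  (last char: 't')
Last column: uyzq$stzsvyyrxsszyyt
Original string S is at sorted index 4

Answer: uyzq$stzsvyyrxsszyyt
4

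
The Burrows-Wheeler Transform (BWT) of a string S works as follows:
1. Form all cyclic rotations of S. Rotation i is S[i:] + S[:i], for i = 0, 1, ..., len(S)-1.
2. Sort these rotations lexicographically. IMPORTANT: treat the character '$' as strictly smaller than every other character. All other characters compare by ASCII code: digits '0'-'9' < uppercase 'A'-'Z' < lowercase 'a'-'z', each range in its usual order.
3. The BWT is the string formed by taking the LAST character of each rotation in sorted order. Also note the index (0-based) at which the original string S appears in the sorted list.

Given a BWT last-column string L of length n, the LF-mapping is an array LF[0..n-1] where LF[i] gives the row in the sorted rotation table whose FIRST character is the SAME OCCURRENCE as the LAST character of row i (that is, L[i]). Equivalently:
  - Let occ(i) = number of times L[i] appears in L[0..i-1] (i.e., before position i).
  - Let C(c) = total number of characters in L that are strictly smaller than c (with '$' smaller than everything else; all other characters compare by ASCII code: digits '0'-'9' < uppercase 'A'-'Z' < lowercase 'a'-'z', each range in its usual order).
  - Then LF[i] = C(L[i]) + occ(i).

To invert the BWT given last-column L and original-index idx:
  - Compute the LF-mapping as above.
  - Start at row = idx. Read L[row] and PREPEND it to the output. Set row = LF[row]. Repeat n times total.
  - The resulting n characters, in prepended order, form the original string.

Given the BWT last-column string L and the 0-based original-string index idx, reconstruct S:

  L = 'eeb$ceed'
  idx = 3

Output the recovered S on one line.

LF mapping: 4 5 1 0 2 6 7 3
Walk LF starting at row 3, prepending L[row]:
  step 1: row=3, L[3]='$', prepend. Next row=LF[3]=0
  step 2: row=0, L[0]='e', prepend. Next row=LF[0]=4
  step 3: row=4, L[4]='c', prepend. Next row=LF[4]=2
  step 4: row=2, L[2]='b', prepend. Next row=LF[2]=1
  step 5: row=1, L[1]='e', prepend. Next row=LF[1]=5
  step 6: row=5, L[5]='e', prepend. Next row=LF[5]=6
  step 7: row=6, L[6]='e', prepend. Next row=LF[6]=7
  step 8: row=7, L[7]='d', prepend. Next row=LF[7]=3
Reversed output: deeebce$

Answer: deeebce$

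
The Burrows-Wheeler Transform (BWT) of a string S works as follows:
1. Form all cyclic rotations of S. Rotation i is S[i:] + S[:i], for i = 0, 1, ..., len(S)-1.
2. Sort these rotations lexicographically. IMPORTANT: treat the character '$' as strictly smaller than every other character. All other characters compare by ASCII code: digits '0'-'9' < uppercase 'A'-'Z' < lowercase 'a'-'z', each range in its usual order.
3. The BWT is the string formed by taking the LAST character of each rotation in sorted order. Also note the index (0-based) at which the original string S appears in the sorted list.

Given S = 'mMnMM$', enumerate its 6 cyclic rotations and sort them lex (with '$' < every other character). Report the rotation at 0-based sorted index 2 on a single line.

All 6 rotations (rotation i = S[i:]+S[:i]):
  rot[0] = mMnMM$
  rot[1] = MnMM$m
  rot[2] = nMM$mM
  rot[3] = MM$mMn
  rot[4] = M$mMnM
  rot[5] = $mMnMM
Sorted (with $ < everything):
  sorted[0] = $mMnMM
  sorted[1] = M$mMnM
  sorted[2] = MM$mMn
  sorted[3] = MnMM$m
  sorted[4] = mMnMM$
  sorted[5] = nMM$mM
sorted[2] = MM$mMn

Answer: MM$mMn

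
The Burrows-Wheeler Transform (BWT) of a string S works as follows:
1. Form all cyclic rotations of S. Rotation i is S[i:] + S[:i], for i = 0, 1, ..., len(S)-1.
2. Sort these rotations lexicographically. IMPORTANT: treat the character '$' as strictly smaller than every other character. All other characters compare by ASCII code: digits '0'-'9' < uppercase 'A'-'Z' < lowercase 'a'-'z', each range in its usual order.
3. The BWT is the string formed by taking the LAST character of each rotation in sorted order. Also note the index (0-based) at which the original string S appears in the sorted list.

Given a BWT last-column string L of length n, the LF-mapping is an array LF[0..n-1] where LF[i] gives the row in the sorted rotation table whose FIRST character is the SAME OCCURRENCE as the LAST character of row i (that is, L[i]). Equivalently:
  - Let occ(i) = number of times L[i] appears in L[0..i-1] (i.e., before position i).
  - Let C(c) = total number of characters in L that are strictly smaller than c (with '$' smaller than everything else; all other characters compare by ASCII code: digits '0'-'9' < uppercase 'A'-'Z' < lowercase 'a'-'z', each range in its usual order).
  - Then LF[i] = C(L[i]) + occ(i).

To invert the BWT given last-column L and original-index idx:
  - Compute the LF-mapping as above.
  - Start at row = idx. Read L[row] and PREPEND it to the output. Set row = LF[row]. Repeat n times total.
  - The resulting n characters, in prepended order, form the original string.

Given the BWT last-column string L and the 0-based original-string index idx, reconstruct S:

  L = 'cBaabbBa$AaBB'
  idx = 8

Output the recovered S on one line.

LF mapping: 12 2 6 7 10 11 3 8 0 1 9 4 5
Walk LF starting at row 8, prepending L[row]:
  step 1: row=8, L[8]='$', prepend. Next row=LF[8]=0
  step 2: row=0, L[0]='c', prepend. Next row=LF[0]=12
  step 3: row=12, L[12]='B', prepend. Next row=LF[12]=5
  step 4: row=5, L[5]='b', prepend. Next row=LF[5]=11
  step 5: row=11, L[11]='B', prepend. Next row=LF[11]=4
  step 6: row=4, L[4]='b', prepend. Next row=LF[4]=10
  step 7: row=10, L[10]='a', prepend. Next row=LF[10]=9
  step 8: row=9, L[9]='A', prepend. Next row=LF[9]=1
  step 9: row=1, L[1]='B', prepend. Next row=LF[1]=2
  step 10: row=2, L[2]='a', prepend. Next row=LF[2]=6
  step 11: row=6, L[6]='B', prepend. Next row=LF[6]=3
  step 12: row=3, L[3]='a', prepend. Next row=LF[3]=7
  step 13: row=7, L[7]='a', prepend. Next row=LF[7]=8
Reversed output: aaBaBAabBbBc$

Answer: aaBaBAabBbBc$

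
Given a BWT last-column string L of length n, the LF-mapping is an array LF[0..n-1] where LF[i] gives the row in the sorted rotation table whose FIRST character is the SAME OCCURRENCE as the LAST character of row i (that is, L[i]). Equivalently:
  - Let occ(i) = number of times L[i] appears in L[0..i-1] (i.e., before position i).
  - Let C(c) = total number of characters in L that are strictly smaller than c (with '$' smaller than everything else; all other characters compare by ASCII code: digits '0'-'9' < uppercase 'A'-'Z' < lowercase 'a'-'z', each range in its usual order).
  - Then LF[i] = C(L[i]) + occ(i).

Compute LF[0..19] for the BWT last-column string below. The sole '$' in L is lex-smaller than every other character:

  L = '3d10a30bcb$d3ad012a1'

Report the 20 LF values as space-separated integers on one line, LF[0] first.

Answer: 8 17 4 1 11 9 2 14 16 15 0 18 10 12 19 3 5 7 13 6

Derivation:
Char counts: '$':1, '0':3, '1':3, '2':1, '3':3, 'a':3, 'b':2, 'c':1, 'd':3
C (first-col start): C('$')=0, C('0')=1, C('1')=4, C('2')=7, C('3')=8, C('a')=11, C('b')=14, C('c')=16, C('d')=17
L[0]='3': occ=0, LF[0]=C('3')+0=8+0=8
L[1]='d': occ=0, LF[1]=C('d')+0=17+0=17
L[2]='1': occ=0, LF[2]=C('1')+0=4+0=4
L[3]='0': occ=0, LF[3]=C('0')+0=1+0=1
L[4]='a': occ=0, LF[4]=C('a')+0=11+0=11
L[5]='3': occ=1, LF[5]=C('3')+1=8+1=9
L[6]='0': occ=1, LF[6]=C('0')+1=1+1=2
L[7]='b': occ=0, LF[7]=C('b')+0=14+0=14
L[8]='c': occ=0, LF[8]=C('c')+0=16+0=16
L[9]='b': occ=1, LF[9]=C('b')+1=14+1=15
L[10]='$': occ=0, LF[10]=C('$')+0=0+0=0
L[11]='d': occ=1, LF[11]=C('d')+1=17+1=18
L[12]='3': occ=2, LF[12]=C('3')+2=8+2=10
L[13]='a': occ=1, LF[13]=C('a')+1=11+1=12
L[14]='d': occ=2, LF[14]=C('d')+2=17+2=19
L[15]='0': occ=2, LF[15]=C('0')+2=1+2=3
L[16]='1': occ=1, LF[16]=C('1')+1=4+1=5
L[17]='2': occ=0, LF[17]=C('2')+0=7+0=7
L[18]='a': occ=2, LF[18]=C('a')+2=11+2=13
L[19]='1': occ=2, LF[19]=C('1')+2=4+2=6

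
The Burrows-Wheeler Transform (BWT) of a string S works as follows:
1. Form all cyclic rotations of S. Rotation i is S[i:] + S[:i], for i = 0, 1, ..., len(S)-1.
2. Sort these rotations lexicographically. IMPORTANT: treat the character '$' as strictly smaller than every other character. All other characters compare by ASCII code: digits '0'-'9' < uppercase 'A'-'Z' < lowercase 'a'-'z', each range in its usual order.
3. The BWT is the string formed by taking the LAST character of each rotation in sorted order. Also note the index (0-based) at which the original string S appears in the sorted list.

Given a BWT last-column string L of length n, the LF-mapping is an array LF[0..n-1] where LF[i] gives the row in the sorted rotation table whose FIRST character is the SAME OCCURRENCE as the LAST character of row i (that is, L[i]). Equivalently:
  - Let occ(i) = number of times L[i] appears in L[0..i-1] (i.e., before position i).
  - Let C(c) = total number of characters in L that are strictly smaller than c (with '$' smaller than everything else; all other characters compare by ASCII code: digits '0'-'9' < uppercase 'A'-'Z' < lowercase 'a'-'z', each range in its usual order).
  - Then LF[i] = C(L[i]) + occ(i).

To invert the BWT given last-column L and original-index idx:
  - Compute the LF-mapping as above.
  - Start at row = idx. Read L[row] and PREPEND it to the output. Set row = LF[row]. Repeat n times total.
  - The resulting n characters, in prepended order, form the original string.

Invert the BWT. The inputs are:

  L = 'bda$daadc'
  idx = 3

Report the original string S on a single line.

LF mapping: 4 6 1 0 7 2 3 8 5
Walk LF starting at row 3, prepending L[row]:
  step 1: row=3, L[3]='$', prepend. Next row=LF[3]=0
  step 2: row=0, L[0]='b', prepend. Next row=LF[0]=4
  step 3: row=4, L[4]='d', prepend. Next row=LF[4]=7
  step 4: row=7, L[7]='d', prepend. Next row=LF[7]=8
  step 5: row=8, L[8]='c', prepend. Next row=LF[8]=5
  step 6: row=5, L[5]='a', prepend. Next row=LF[5]=2
  step 7: row=2, L[2]='a', prepend. Next row=LF[2]=1
  step 8: row=1, L[1]='d', prepend. Next row=LF[1]=6
  step 9: row=6, L[6]='a', prepend. Next row=LF[6]=3
Reversed output: adaacddb$

Answer: adaacddb$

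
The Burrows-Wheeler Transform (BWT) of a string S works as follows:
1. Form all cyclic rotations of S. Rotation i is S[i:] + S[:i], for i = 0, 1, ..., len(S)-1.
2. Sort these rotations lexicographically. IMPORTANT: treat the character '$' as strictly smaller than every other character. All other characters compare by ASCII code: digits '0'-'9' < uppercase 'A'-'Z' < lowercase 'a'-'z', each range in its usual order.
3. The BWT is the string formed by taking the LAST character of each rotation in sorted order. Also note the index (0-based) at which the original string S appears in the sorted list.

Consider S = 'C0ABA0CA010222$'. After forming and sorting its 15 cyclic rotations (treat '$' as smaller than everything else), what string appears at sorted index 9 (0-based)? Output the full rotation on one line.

All 15 rotations (rotation i = S[i:]+S[:i]):
  rot[0] = C0ABA0CA010222$
  rot[1] = 0ABA0CA010222$C
  rot[2] = ABA0CA010222$C0
  rot[3] = BA0CA010222$C0A
  rot[4] = A0CA010222$C0AB
  rot[5] = 0CA010222$C0ABA
  rot[6] = CA010222$C0ABA0
  rot[7] = A010222$C0ABA0C
  rot[8] = 010222$C0ABA0CA
  rot[9] = 10222$C0ABA0CA0
  rot[10] = 0222$C0ABA0CA01
  rot[11] = 222$C0ABA0CA010
  rot[12] = 22$C0ABA0CA0102
  rot[13] = 2$C0ABA0CA01022
  rot[14] = $C0ABA0CA010222
Sorted (with $ < everything):
  sorted[0] = $C0ABA0CA010222
  sorted[1] = 010222$C0ABA0CA
  sorted[2] = 0222$C0ABA0CA01
  sorted[3] = 0ABA0CA010222$C
  sorted[4] = 0CA010222$C0ABA
  sorted[5] = 10222$C0ABA0CA0
  sorted[6] = 2$C0ABA0CA01022
  sorted[7] = 22$C0ABA0CA0102
  sorted[8] = 222$C0ABA0CA010
  sorted[9] = A010222$C0ABA0C
  sorted[10] = A0CA010222$C0AB
  sorted[11] = ABA0CA010222$C0
  sorted[12] = BA0CA010222$C0A
  sorted[13] = C0ABA0CA010222$
  sorted[14] = CA010222$C0ABA0
sorted[9] = A010222$C0ABA0C

Answer: A010222$C0ABA0C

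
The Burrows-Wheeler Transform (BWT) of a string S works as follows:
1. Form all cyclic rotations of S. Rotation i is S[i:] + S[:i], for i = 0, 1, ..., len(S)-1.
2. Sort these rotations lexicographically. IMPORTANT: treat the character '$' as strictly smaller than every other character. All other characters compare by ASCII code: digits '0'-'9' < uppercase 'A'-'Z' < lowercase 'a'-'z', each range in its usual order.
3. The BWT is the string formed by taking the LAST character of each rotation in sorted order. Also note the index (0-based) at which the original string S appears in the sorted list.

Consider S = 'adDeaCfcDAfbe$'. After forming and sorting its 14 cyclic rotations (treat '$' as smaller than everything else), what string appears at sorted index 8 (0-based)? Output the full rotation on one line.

Answer: cDAfbe$adDeaCf

Derivation:
All 14 rotations (rotation i = S[i:]+S[:i]):
  rot[0] = adDeaCfcDAfbe$
  rot[1] = dDeaCfcDAfbe$a
  rot[2] = DeaCfcDAfbe$ad
  rot[3] = eaCfcDAfbe$adD
  rot[4] = aCfcDAfbe$adDe
  rot[5] = CfcDAfbe$adDea
  rot[6] = fcDAfbe$adDeaC
  rot[7] = cDAfbe$adDeaCf
  rot[8] = DAfbe$adDeaCfc
  rot[9] = Afbe$adDeaCfcD
  rot[10] = fbe$adDeaCfcDA
  rot[11] = be$adDeaCfcDAf
  rot[12] = e$adDeaCfcDAfb
  rot[13] = $adDeaCfcDAfbe
Sorted (with $ < everything):
  sorted[0] = $adDeaCfcDAfbe
  sorted[1] = Afbe$adDeaCfcD
  sorted[2] = CfcDAfbe$adDea
  sorted[3] = DAfbe$adDeaCfc
  sorted[4] = DeaCfcDAfbe$ad
  sorted[5] = aCfcDAfbe$adDe
  sorted[6] = adDeaCfcDAfbe$
  sorted[7] = be$adDeaCfcDAf
  sorted[8] = cDAfbe$adDeaCf
  sorted[9] = dDeaCfcDAfbe$a
  sorted[10] = e$adDeaCfcDAfb
  sorted[11] = eaCfcDAfbe$adD
  sorted[12] = fbe$adDeaCfcDA
  sorted[13] = fcDAfbe$adDeaC
sorted[8] = cDAfbe$adDeaCf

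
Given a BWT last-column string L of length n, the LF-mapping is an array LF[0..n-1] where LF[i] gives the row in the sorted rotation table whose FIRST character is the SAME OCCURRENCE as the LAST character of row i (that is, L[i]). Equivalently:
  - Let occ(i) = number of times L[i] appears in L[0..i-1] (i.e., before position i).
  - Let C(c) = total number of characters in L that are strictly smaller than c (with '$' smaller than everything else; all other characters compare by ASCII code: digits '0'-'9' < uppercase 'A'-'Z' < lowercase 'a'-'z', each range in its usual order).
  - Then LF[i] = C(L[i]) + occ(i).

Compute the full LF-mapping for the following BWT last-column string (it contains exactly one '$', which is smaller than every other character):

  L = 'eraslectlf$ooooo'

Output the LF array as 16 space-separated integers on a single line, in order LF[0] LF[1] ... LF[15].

Char counts: '$':1, 'a':1, 'c':1, 'e':2, 'f':1, 'l':2, 'o':5, 'r':1, 's':1, 't':1
C (first-col start): C('$')=0, C('a')=1, C('c')=2, C('e')=3, C('f')=5, C('l')=6, C('o')=8, C('r')=13, C('s')=14, C('t')=15
L[0]='e': occ=0, LF[0]=C('e')+0=3+0=3
L[1]='r': occ=0, LF[1]=C('r')+0=13+0=13
L[2]='a': occ=0, LF[2]=C('a')+0=1+0=1
L[3]='s': occ=0, LF[3]=C('s')+0=14+0=14
L[4]='l': occ=0, LF[4]=C('l')+0=6+0=6
L[5]='e': occ=1, LF[5]=C('e')+1=3+1=4
L[6]='c': occ=0, LF[6]=C('c')+0=2+0=2
L[7]='t': occ=0, LF[7]=C('t')+0=15+0=15
L[8]='l': occ=1, LF[8]=C('l')+1=6+1=7
L[9]='f': occ=0, LF[9]=C('f')+0=5+0=5
L[10]='$': occ=0, LF[10]=C('$')+0=0+0=0
L[11]='o': occ=0, LF[11]=C('o')+0=8+0=8
L[12]='o': occ=1, LF[12]=C('o')+1=8+1=9
L[13]='o': occ=2, LF[13]=C('o')+2=8+2=10
L[14]='o': occ=3, LF[14]=C('o')+3=8+3=11
L[15]='o': occ=4, LF[15]=C('o')+4=8+4=12

Answer: 3 13 1 14 6 4 2 15 7 5 0 8 9 10 11 12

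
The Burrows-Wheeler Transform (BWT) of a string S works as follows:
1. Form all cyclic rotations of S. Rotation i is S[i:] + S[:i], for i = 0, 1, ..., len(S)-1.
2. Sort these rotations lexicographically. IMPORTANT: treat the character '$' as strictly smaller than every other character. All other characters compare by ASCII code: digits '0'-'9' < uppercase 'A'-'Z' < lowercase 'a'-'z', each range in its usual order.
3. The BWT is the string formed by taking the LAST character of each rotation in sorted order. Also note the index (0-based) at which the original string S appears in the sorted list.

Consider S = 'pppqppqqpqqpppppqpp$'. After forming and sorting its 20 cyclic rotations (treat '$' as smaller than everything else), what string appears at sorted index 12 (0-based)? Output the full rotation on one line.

All 20 rotations (rotation i = S[i:]+S[:i]):
  rot[0] = pppqppqqpqqpppppqpp$
  rot[1] = ppqppqqpqqpppppqpp$p
  rot[2] = pqppqqpqqpppppqpp$pp
  rot[3] = qppqqpqqpppppqpp$ppp
  rot[4] = ppqqpqqpppppqpp$pppq
  rot[5] = pqqpqqpppppqpp$pppqp
  rot[6] = qqpqqpppppqpp$pppqpp
  rot[7] = qpqqpppppqpp$pppqppq
  rot[8] = pqqpppppqpp$pppqppqq
  rot[9] = qqpppppqpp$pppqppqqp
  rot[10] = qpppppqpp$pppqppqqpq
  rot[11] = pppppqpp$pppqppqqpqq
  rot[12] = ppppqpp$pppqppqqpqqp
  rot[13] = pppqpp$pppqppqqpqqpp
  rot[14] = ppqpp$pppqppqqpqqppp
  rot[15] = pqpp$pppqppqqpqqpppp
  rot[16] = qpp$pppqppqqpqqppppp
  rot[17] = pp$pppqppqqpqqpppppq
  rot[18] = p$pppqppqqpqqpppppqp
  rot[19] = $pppqppqqpqqpppppqpp
Sorted (with $ < everything):
  sorted[0] = $pppqppqqpqqpppppqpp
  sorted[1] = p$pppqppqqpqqpppppqp
  sorted[2] = pp$pppqppqqpqqpppppq
  sorted[3] = pppppqpp$pppqppqqpqq
  sorted[4] = ppppqpp$pppqppqqpqqp
  sorted[5] = pppqpp$pppqppqqpqqpp
  sorted[6] = pppqppqqpqqpppppqpp$
  sorted[7] = ppqpp$pppqppqqpqqppp
  sorted[8] = ppqppqqpqqpppppqpp$p
  sorted[9] = ppqqpqqpppppqpp$pppq
  sorted[10] = pqpp$pppqppqqpqqpppp
  sorted[11] = pqppqqpqqpppppqpp$pp
  sorted[12] = pqqpppppqpp$pppqppqq
  sorted[13] = pqqpqqpppppqpp$pppqp
  sorted[14] = qpp$pppqppqqpqqppppp
  sorted[15] = qpppppqpp$pppqppqqpq
  sorted[16] = qppqqpqqpppppqpp$ppp
  sorted[17] = qpqqpppppqpp$pppqppq
  sorted[18] = qqpppppqpp$pppqppqqp
  sorted[19] = qqpqqpppppqpp$pppqpp
sorted[12] = pqqpppppqpp$pppqppqq

Answer: pqqpppppqpp$pppqppqq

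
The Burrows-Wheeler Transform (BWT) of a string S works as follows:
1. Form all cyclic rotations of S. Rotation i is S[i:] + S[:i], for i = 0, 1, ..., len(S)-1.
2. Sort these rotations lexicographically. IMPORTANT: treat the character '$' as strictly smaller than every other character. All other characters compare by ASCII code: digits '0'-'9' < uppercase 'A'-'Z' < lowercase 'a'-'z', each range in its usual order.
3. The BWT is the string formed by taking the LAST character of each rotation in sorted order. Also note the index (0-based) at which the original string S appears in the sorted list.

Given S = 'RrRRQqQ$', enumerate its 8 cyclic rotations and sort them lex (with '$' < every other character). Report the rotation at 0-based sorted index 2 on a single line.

All 8 rotations (rotation i = S[i:]+S[:i]):
  rot[0] = RrRRQqQ$
  rot[1] = rRRQqQ$R
  rot[2] = RRQqQ$Rr
  rot[3] = RQqQ$RrR
  rot[4] = QqQ$RrRR
  rot[5] = qQ$RrRRQ
  rot[6] = Q$RrRRQq
  rot[7] = $RrRRQqQ
Sorted (with $ < everything):
  sorted[0] = $RrRRQqQ
  sorted[1] = Q$RrRRQq
  sorted[2] = QqQ$RrRR
  sorted[3] = RQqQ$RrR
  sorted[4] = RRQqQ$Rr
  sorted[5] = RrRRQqQ$
  sorted[6] = qQ$RrRRQ
  sorted[7] = rRRQqQ$R
sorted[2] = QqQ$RrRR

Answer: QqQ$RrRR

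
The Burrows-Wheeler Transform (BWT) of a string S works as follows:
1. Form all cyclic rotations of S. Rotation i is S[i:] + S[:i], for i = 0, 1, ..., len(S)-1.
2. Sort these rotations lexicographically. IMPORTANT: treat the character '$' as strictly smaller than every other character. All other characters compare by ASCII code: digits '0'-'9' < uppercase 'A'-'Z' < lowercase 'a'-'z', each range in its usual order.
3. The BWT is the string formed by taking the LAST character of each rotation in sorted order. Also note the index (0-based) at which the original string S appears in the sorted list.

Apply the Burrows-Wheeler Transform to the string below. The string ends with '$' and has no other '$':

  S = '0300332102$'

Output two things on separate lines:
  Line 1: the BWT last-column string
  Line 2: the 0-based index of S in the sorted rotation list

All 11 rotations (rotation i = S[i:]+S[:i]):
  rot[0] = 0300332102$
  rot[1] = 300332102$0
  rot[2] = 00332102$03
  rot[3] = 0332102$030
  rot[4] = 332102$0300
  rot[5] = 32102$03003
  rot[6] = 2102$030033
  rot[7] = 102$0300332
  rot[8] = 02$03003321
  rot[9] = 2$030033210
  rot[10] = $0300332102
Sorted (with $ < everything):
  sorted[0] = $0300332102  (last char: '2')
  sorted[1] = 00332102$03  (last char: '3')
  sorted[2] = 02$03003321  (last char: '1')
  sorted[3] = 0300332102$  (last char: '$')
  sorted[4] = 0332102$030  (last char: '0')
  sorted[5] = 102$0300332  (last char: '2')
  sorted[6] = 2$030033210  (last char: '0')
  sorted[7] = 2102$030033  (last char: '3')
  sorted[8] = 300332102$0  (last char: '0')
  sorted[9] = 32102$03003  (last char: '3')
  sorted[10] = 332102$0300  (last char: '0')
Last column: 231$0203030
Original string S is at sorted index 3

Answer: 231$0203030
3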